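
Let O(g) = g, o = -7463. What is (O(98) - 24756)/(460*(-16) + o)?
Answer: 24658/14823 ≈ 1.6635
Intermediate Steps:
(O(98) - 24756)/(460*(-16) + o) = (98 - 24756)/(460*(-16) - 7463) = -24658/(-7360 - 7463) = -24658/(-14823) = -24658*(-1/14823) = 24658/14823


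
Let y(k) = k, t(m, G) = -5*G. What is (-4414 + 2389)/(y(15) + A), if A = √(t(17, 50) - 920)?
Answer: -675/31 + 135*I*√130/31 ≈ -21.774 + 49.653*I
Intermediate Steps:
A = 3*I*√130 (A = √(-5*50 - 920) = √(-250 - 920) = √(-1170) = 3*I*√130 ≈ 34.205*I)
(-4414 + 2389)/(y(15) + A) = (-4414 + 2389)/(15 + 3*I*√130) = -2025/(15 + 3*I*√130)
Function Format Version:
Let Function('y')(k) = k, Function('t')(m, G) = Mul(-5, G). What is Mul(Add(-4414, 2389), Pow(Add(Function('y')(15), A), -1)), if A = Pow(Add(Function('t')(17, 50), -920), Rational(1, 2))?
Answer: Add(Rational(-675, 31), Mul(Rational(135, 31), I, Pow(130, Rational(1, 2)))) ≈ Add(-21.774, Mul(49.653, I))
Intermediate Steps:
A = Mul(3, I, Pow(130, Rational(1, 2))) (A = Pow(Add(Mul(-5, 50), -920), Rational(1, 2)) = Pow(Add(-250, -920), Rational(1, 2)) = Pow(-1170, Rational(1, 2)) = Mul(3, I, Pow(130, Rational(1, 2))) ≈ Mul(34.205, I))
Mul(Add(-4414, 2389), Pow(Add(Function('y')(15), A), -1)) = Mul(Add(-4414, 2389), Pow(Add(15, Mul(3, I, Pow(130, Rational(1, 2)))), -1)) = Mul(-2025, Pow(Add(15, Mul(3, I, Pow(130, Rational(1, 2)))), -1))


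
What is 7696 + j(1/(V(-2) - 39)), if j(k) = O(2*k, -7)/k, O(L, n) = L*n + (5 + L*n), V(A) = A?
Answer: 7463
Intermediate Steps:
O(L, n) = 5 + 2*L*n
j(k) = (5 - 28*k)/k (j(k) = (5 + 2*(2*k)*(-7))/k = (5 - 28*k)/k)
7696 + j(1/(V(-2) - 39)) = 7696 + (-28 + 5/(1/(-2 - 39))) = 7696 + (-28 + 5/(1/(-41))) = 7696 + (-28 + 5/(-1/41)) = 7696 + (-28 + 5*(-41)) = 7696 + (-28 - 205) = 7696 - 233 = 7463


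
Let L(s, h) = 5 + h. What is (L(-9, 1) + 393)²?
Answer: 159201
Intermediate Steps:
(L(-9, 1) + 393)² = ((5 + 1) + 393)² = (6 + 393)² = 399² = 159201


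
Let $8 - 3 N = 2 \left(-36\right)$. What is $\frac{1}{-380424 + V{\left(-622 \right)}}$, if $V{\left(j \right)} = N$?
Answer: $- \frac{3}{1141192} \approx -2.6288 \cdot 10^{-6}$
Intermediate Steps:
$N = \frac{80}{3}$ ($N = \frac{8}{3} - \frac{2 \left(-36\right)}{3} = \frac{8}{3} - -24 = \frac{8}{3} + 24 = \frac{80}{3} \approx 26.667$)
$V{\left(j \right)} = \frac{80}{3}$
$\frac{1}{-380424 + V{\left(-622 \right)}} = \frac{1}{-380424 + \frac{80}{3}} = \frac{1}{- \frac{1141192}{3}} = - \frac{3}{1141192}$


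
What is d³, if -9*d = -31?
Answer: 29791/729 ≈ 40.866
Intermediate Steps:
d = 31/9 (d = -⅑*(-31) = 31/9 ≈ 3.4444)
d³ = (31/9)³ = 29791/729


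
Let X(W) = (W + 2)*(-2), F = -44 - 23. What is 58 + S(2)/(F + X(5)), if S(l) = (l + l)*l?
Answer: 4690/81 ≈ 57.901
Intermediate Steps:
F = -67
X(W) = -4 - 2*W (X(W) = (2 + W)*(-2) = -4 - 2*W)
S(l) = 2*l**2 (S(l) = (2*l)*l = 2*l**2)
58 + S(2)/(F + X(5)) = 58 + (2*2**2)/(-67 + (-4 - 2*5)) = 58 + (2*4)/(-67 + (-4 - 10)) = 58 + 8/(-67 - 14) = 58 + 8/(-81) = 58 + 8*(-1/81) = 58 - 8/81 = 4690/81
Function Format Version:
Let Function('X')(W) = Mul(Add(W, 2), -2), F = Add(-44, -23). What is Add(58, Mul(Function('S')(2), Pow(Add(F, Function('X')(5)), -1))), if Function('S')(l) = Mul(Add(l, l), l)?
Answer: Rational(4690, 81) ≈ 57.901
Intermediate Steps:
F = -67
Function('X')(W) = Add(-4, Mul(-2, W)) (Function('X')(W) = Mul(Add(2, W), -2) = Add(-4, Mul(-2, W)))
Function('S')(l) = Mul(2, Pow(l, 2)) (Function('S')(l) = Mul(Mul(2, l), l) = Mul(2, Pow(l, 2)))
Add(58, Mul(Function('S')(2), Pow(Add(F, Function('X')(5)), -1))) = Add(58, Mul(Mul(2, Pow(2, 2)), Pow(Add(-67, Add(-4, Mul(-2, 5))), -1))) = Add(58, Mul(Mul(2, 4), Pow(Add(-67, Add(-4, -10)), -1))) = Add(58, Mul(8, Pow(Add(-67, -14), -1))) = Add(58, Mul(8, Pow(-81, -1))) = Add(58, Mul(8, Rational(-1, 81))) = Add(58, Rational(-8, 81)) = Rational(4690, 81)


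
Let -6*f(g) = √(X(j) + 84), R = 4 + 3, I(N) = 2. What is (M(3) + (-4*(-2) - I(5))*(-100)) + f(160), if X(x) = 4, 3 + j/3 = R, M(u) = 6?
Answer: -594 - √22/3 ≈ -595.56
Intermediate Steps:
R = 7
j = 12 (j = -9 + 3*7 = -9 + 21 = 12)
f(g) = -√22/3 (f(g) = -√(4 + 84)/6 = -√22/3)
(M(3) + (-4*(-2) - I(5))*(-100)) + f(160) = (6 + (-4*(-2) - 1*2)*(-100)) - √22/3 = (6 + (8 - 2)*(-100)) - √22/3 = (6 + 6*(-100)) - √22/3 = (6 - 600) - √22/3 = -594 - √22/3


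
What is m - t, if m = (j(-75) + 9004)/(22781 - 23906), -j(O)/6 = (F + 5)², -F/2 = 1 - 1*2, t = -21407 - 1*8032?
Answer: 6622033/225 ≈ 29431.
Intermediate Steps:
t = -29439 (t = -21407 - 8032 = -29439)
F = 2 (F = -2*(1 - 1*2) = -2*(1 - 2) = -2*(-1) = 2)
j(O) = -294 (j(O) = -6*(2 + 5)² = -6*7² = -6*49 = -294)
m = -1742/225 (m = (-294 + 9004)/(22781 - 23906) = 8710/(-1125) = 8710*(-1/1125) = -1742/225 ≈ -7.7422)
m - t = -1742/225 - 1*(-29439) = -1742/225 + 29439 = 6622033/225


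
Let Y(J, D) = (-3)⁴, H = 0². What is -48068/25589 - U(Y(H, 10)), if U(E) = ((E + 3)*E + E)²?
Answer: -1213001172593/25589 ≈ -4.7403e+7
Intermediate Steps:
H = 0
Y(J, D) = 81
U(E) = (E + E*(3 + E))² (U(E) = ((3 + E)*E + E)² = (E*(3 + E) + E)² = (E + E*(3 + E))²)
-48068/25589 - U(Y(H, 10)) = -48068/25589 - 81²*(4 + 81)² = -48068*1/25589 - 6561*85² = -48068/25589 - 6561*7225 = -48068/25589 - 1*47403225 = -48068/25589 - 47403225 = -1213001172593/25589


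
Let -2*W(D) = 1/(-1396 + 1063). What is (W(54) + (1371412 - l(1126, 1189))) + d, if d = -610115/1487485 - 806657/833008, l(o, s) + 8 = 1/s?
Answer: 134563691712029177305183/98120070371494512 ≈ 1.3714e+6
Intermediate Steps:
l(o, s) = -8 + 1/s
d = -341624172713/247817380976 (d = -610115*1/1487485 - 806657*1/833008 = -122023/297497 - 806657/833008 = -341624172713/247817380976 ≈ -1.3785)
W(D) = 1/666 (W(D) = -1/(2*(-1396 + 1063)) = -½/(-333) = -½*(-1/333) = 1/666)
(W(54) + (1371412 - l(1126, 1189))) + d = (1/666 + (1371412 - (-8 + 1/1189))) - 341624172713/247817380976 = (1/666 + (1371412 - 1*(-9511/1189))) - 341624172713/247817380976 = (1/666 + (1371412 + 9511/1189)) - 341624172713/247817380976 = (1/666 + 1630618379/1189) - 341624172713/247817380976 = 1085991841603/791874 - 341624172713/247817380976 = 134563691712029177305183/98120070371494512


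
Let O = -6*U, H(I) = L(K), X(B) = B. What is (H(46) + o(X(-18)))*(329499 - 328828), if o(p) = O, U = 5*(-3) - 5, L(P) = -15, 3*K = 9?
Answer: 70455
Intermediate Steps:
K = 3 (K = (1/3)*9 = 3)
H(I) = -15
U = -20 (U = -15 - 5 = -20)
O = 120 (O = -6*(-20) = 120)
o(p) = 120
(H(46) + o(X(-18)))*(329499 - 328828) = (-15 + 120)*(329499 - 328828) = 105*671 = 70455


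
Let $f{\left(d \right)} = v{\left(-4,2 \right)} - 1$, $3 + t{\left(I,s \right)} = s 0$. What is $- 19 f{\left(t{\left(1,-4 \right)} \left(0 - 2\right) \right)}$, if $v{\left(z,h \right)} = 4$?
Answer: $-57$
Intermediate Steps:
$t{\left(I,s \right)} = -3$ ($t{\left(I,s \right)} = -3 + s 0 = -3 + 0 = -3$)
$f{\left(d \right)} = 3$ ($f{\left(d \right)} = 4 - 1 = 3$)
$- 19 f{\left(t{\left(1,-4 \right)} \left(0 - 2\right) \right)} = \left(-19\right) 3 = -57$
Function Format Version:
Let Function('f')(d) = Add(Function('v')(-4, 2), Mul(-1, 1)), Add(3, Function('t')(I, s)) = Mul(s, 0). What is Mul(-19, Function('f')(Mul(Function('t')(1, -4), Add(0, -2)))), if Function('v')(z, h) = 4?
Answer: -57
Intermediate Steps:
Function('t')(I, s) = -3 (Function('t')(I, s) = Add(-3, Mul(s, 0)) = Add(-3, 0) = -3)
Function('f')(d) = 3 (Function('f')(d) = Add(4, Mul(-1, 1)) = Add(4, -1) = 3)
Mul(-19, Function('f')(Mul(Function('t')(1, -4), Add(0, -2)))) = Mul(-19, 3) = -57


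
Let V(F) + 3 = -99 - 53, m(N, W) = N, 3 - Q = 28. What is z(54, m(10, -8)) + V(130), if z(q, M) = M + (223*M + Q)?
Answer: 2060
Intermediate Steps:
Q = -25 (Q = 3 - 1*28 = 3 - 28 = -25)
V(F) = -155 (V(F) = -3 + (-99 - 53) = -3 - 152 = -155)
z(q, M) = -25 + 224*M (z(q, M) = M + (223*M - 25) = M + (-25 + 223*M) = -25 + 224*M)
z(54, m(10, -8)) + V(130) = (-25 + 224*10) - 155 = (-25 + 2240) - 155 = 2215 - 155 = 2060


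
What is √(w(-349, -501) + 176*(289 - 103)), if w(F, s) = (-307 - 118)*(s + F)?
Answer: √393986 ≈ 627.68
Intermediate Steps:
w(F, s) = -425*F - 425*s (w(F, s) = -425*(F + s) = -425*F - 425*s)
√(w(-349, -501) + 176*(289 - 103)) = √((-425*(-349) - 425*(-501)) + 176*(289 - 103)) = √((148325 + 212925) + 176*186) = √(361250 + 32736) = √393986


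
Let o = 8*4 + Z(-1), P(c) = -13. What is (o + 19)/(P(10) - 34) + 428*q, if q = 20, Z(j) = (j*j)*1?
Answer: 402268/47 ≈ 8558.9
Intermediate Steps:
Z(j) = j**2 (Z(j) = j**2*1 = j**2)
o = 33 (o = 8*4 + (-1)**2 = 32 + 1 = 33)
(o + 19)/(P(10) - 34) + 428*q = (33 + 19)/(-13 - 34) + 428*20 = 52/(-47) + 8560 = 52*(-1/47) + 8560 = -52/47 + 8560 = 402268/47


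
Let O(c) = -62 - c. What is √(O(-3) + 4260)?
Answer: √4201 ≈ 64.815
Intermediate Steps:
√(O(-3) + 4260) = √((-62 - 1*(-3)) + 4260) = √((-62 + 3) + 4260) = √(-59 + 4260) = √4201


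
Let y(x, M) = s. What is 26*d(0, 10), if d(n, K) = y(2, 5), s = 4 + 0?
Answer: 104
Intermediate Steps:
s = 4
y(x, M) = 4
d(n, K) = 4
26*d(0, 10) = 26*4 = 104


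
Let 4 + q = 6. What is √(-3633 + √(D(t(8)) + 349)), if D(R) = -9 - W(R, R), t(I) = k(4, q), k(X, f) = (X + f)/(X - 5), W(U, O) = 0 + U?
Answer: √(-3633 + √346) ≈ 60.12*I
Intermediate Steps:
W(U, O) = U
q = 2 (q = -4 + 6 = 2)
k(X, f) = (X + f)/(-5 + X)
t(I) = -6 (t(I) = (4 + 2)/(-5 + 4) = 6/(-1) = -1*6 = -6)
D(R) = -9 - R
√(-3633 + √(D(t(8)) + 349)) = √(-3633 + √((-9 - 1*(-6)) + 349)) = √(-3633 + √((-9 + 6) + 349)) = √(-3633 + √(-3 + 349)) = √(-3633 + √346)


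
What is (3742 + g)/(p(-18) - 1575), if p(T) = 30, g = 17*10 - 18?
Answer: -1298/515 ≈ -2.5204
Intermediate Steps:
g = 152 (g = 170 - 18 = 152)
(3742 + g)/(p(-18) - 1575) = (3742 + 152)/(30 - 1575) = 3894/(-1545) = 3894*(-1/1545) = -1298/515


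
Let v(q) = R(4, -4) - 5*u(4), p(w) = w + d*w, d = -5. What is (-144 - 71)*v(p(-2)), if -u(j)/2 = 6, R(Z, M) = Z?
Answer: -13760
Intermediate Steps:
u(j) = -12 (u(j) = -2*6 = -12)
p(w) = -4*w (p(w) = w - 5*w = -4*w)
v(q) = 64 (v(q) = 4 - 5*(-12) = 4 + 60 = 64)
(-144 - 71)*v(p(-2)) = (-144 - 71)*64 = -215*64 = -13760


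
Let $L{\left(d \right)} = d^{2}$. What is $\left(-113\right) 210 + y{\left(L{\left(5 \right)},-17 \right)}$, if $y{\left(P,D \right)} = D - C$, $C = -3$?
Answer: $-23744$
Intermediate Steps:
$y{\left(P,D \right)} = 3 + D$ ($y{\left(P,D \right)} = D - -3 = D + 3 = 3 + D$)
$\left(-113\right) 210 + y{\left(L{\left(5 \right)},-17 \right)} = \left(-113\right) 210 + \left(3 - 17\right) = -23730 - 14 = -23744$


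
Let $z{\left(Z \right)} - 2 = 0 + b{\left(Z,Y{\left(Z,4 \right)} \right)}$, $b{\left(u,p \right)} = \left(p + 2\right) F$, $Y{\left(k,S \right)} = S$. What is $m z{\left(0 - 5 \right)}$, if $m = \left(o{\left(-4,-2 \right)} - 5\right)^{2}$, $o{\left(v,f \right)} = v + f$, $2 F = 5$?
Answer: $2057$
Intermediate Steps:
$F = \frac{5}{2}$ ($F = \frac{1}{2} \cdot 5 = \frac{5}{2} \approx 2.5$)
$b{\left(u,p \right)} = 5 + \frac{5 p}{2}$ ($b{\left(u,p \right)} = \left(p + 2\right) \frac{5}{2} = \left(2 + p\right) \frac{5}{2} = 5 + \frac{5 p}{2}$)
$o{\left(v,f \right)} = f + v$
$m = 121$ ($m = \left(\left(-2 - 4\right) - 5\right)^{2} = \left(-6 - 5\right)^{2} = \left(-11\right)^{2} = 121$)
$z{\left(Z \right)} = 17$ ($z{\left(Z \right)} = 2 + \left(0 + \left(5 + \frac{5}{2} \cdot 4\right)\right) = 2 + \left(0 + \left(5 + 10\right)\right) = 2 + \left(0 + 15\right) = 2 + 15 = 17$)
$m z{\left(0 - 5 \right)} = 121 \cdot 17 = 2057$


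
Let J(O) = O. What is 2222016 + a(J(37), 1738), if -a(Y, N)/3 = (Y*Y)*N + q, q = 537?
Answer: -4917561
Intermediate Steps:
a(Y, N) = -1611 - 3*N*Y² (a(Y, N) = -3*((Y*Y)*N + 537) = -3*(Y²*N + 537) = -3*(N*Y² + 537) = -3*(537 + N*Y²) = -1611 - 3*N*Y²)
2222016 + a(J(37), 1738) = 2222016 + (-1611 - 3*1738*37²) = 2222016 + (-1611 - 3*1738*1369) = 2222016 + (-1611 - 7137966) = 2222016 - 7139577 = -4917561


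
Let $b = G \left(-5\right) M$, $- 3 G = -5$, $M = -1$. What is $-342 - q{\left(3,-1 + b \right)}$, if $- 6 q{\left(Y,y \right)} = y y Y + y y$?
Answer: $- \frac{8266}{27} \approx -306.15$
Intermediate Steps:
$G = \frac{5}{3}$ ($G = \left(- \frac{1}{3}\right) \left(-5\right) = \frac{5}{3} \approx 1.6667$)
$b = \frac{25}{3}$ ($b = \frac{5}{3} \left(-5\right) \left(-1\right) = \left(- \frac{25}{3}\right) \left(-1\right) = \frac{25}{3} \approx 8.3333$)
$q{\left(Y,y \right)} = - \frac{y^{2}}{6} - \frac{Y y^{2}}{6}$ ($q{\left(Y,y \right)} = - \frac{y y Y + y y}{6} = - \frac{y^{2} Y + y^{2}}{6} = - \frac{Y y^{2} + y^{2}}{6} = - \frac{y^{2} + Y y^{2}}{6} = - \frac{y^{2}}{6} - \frac{Y y^{2}}{6}$)
$-342 - q{\left(3,-1 + b \right)} = -342 - \frac{\left(-1 + \frac{25}{3}\right)^{2} \left(-1 - 3\right)}{6} = -342 - \frac{\left(\frac{22}{3}\right)^{2} \left(-1 - 3\right)}{6} = -342 - \frac{1}{6} \cdot \frac{484}{9} \left(-4\right) = -342 - - \frac{968}{27} = -342 + \frac{968}{27} = - \frac{8266}{27}$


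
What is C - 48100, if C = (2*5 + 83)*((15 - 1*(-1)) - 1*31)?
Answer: -49495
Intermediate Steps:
C = -1395 (C = (10 + 83)*((15 + 1) - 31) = 93*(16 - 31) = 93*(-15) = -1395)
C - 48100 = -1395 - 48100 = -49495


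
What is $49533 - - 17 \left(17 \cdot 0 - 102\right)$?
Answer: $47799$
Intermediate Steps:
$49533 - - 17 \left(17 \cdot 0 - 102\right) = 49533 - - 17 \left(0 - 102\right) = 49533 - \left(-17\right) \left(-102\right) = 49533 - 1734 = 47799$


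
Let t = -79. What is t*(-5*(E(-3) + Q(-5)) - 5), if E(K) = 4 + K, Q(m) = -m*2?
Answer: 4740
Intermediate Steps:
Q(m) = -2*m
t*(-5*(E(-3) + Q(-5)) - 5) = -79*(-5*((4 - 3) - 2*(-5)) - 5) = -79*(-5*(1 + 10) - 5) = -79*(-5*11 - 5) = -79*(-55 - 5) = -79*(-60) = 4740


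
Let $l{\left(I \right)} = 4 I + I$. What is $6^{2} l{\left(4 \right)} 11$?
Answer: $7920$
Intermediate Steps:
$l{\left(I \right)} = 5 I$
$6^{2} l{\left(4 \right)} 11 = 6^{2} \cdot 5 \cdot 4 \cdot 11 = 36 \cdot 20 \cdot 11 = 720 \cdot 11 = 7920$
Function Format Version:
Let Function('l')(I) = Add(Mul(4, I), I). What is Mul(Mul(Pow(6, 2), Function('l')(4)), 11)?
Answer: 7920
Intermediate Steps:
Function('l')(I) = Mul(5, I)
Mul(Mul(Pow(6, 2), Function('l')(4)), 11) = Mul(Mul(Pow(6, 2), Mul(5, 4)), 11) = Mul(Mul(36, 20), 11) = Mul(720, 11) = 7920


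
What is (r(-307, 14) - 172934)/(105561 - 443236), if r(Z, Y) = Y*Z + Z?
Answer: 177539/337675 ≈ 0.52577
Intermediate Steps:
r(Z, Y) = Z + Y*Z
(r(-307, 14) - 172934)/(105561 - 443236) = (-307*(1 + 14) - 172934)/(105561 - 443236) = (-307*15 - 172934)/(-337675) = (-4605 - 172934)*(-1/337675) = -177539*(-1/337675) = 177539/337675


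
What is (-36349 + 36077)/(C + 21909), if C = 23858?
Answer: -272/45767 ≈ -0.0059431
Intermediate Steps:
(-36349 + 36077)/(C + 21909) = (-36349 + 36077)/(23858 + 21909) = -272/45767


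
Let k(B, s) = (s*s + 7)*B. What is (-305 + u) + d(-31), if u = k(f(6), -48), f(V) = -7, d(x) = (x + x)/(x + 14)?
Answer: -280132/17 ≈ -16478.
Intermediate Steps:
d(x) = 2*x/(14 + x) (d(x) = (2*x)/(14 + x) = 2*x/(14 + x))
k(B, s) = B*(7 + s²) (k(B, s) = (s² + 7)*B = (7 + s²)*B = B*(7 + s²))
u = -16177 (u = -7*(7 + (-48)²) = -7*(7 + 2304) = -7*2311 = -16177)
(-305 + u) + d(-31) = (-305 - 16177) + 2*(-31)/(14 - 31) = -16482 + 2*(-31)/(-17) = -16482 + 2*(-31)*(-1/17) = -16482 + 62/17 = -280132/17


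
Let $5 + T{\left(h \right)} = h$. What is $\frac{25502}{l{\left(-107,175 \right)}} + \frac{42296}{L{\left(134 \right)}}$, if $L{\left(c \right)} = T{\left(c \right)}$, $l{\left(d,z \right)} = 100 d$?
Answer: $\frac{224638721}{690150} \approx 325.49$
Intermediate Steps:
$T{\left(h \right)} = -5 + h$
$L{\left(c \right)} = -5 + c$
$\frac{25502}{l{\left(-107,175 \right)}} + \frac{42296}{L{\left(134 \right)}} = \frac{25502}{100 \left(-107\right)} + \frac{42296}{-5 + 134} = \frac{25502}{-10700} + \frac{42296}{129} = 25502 \left(- \frac{1}{10700}\right) + 42296 \cdot \frac{1}{129} = - \frac{12751}{5350} + \frac{42296}{129} = \frac{224638721}{690150}$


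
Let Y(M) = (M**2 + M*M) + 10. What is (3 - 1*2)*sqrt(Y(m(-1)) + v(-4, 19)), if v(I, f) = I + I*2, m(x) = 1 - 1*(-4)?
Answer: 4*sqrt(3) ≈ 6.9282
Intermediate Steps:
m(x) = 5 (m(x) = 1 + 4 = 5)
Y(M) = 10 + 2*M**2 (Y(M) = (M**2 + M**2) + 10 = 2*M**2 + 10 = 10 + 2*M**2)
v(I, f) = 3*I (v(I, f) = I + 2*I = 3*I)
(3 - 1*2)*sqrt(Y(m(-1)) + v(-4, 19)) = (3 - 1*2)*sqrt((10 + 2*5**2) + 3*(-4)) = (3 - 2)*sqrt((10 + 2*25) - 12) = 1*sqrt((10 + 50) - 12) = 1*sqrt(60 - 12) = 1*sqrt(48) = 1*(4*sqrt(3)) = 4*sqrt(3)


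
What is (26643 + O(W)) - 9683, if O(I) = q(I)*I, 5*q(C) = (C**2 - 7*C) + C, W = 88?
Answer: 719808/5 ≈ 1.4396e+5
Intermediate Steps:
q(C) = -6*C/5 + C**2/5 (q(C) = ((C**2 - 7*C) + C)/5 = (C**2 - 6*C)/5 = -6*C/5 + C**2/5)
O(I) = I**2*(-6 + I)/5 (O(I) = (I*(-6 + I)/5)*I = I**2*(-6 + I)/5)
(26643 + O(W)) - 9683 = (26643 + (1/5)*88**2*(-6 + 88)) - 9683 = (26643 + (1/5)*7744*82) - 9683 = (26643 + 635008/5) - 9683 = 768223/5 - 9683 = 719808/5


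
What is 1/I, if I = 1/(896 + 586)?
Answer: 1482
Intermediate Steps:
I = 1/1482 ≈ 0.00067476
1/I = 1/(1/1482) = 1482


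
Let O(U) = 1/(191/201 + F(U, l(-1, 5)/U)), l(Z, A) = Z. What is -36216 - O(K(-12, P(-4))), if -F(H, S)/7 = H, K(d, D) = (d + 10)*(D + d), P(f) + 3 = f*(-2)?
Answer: -706465311/19507 ≈ -36216.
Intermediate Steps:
P(f) = -3 - 2*f (P(f) = -3 + f*(-2) = -3 - 2*f)
K(d, D) = (10 + d)*(D + d)
F(H, S) = -7*H
O(U) = 1/(191/201 - 7*U)
-36216 - O(K(-12, P(-4))) = -36216 - 201/(191 - 1407*((-12)² + 10*(-3 - 2*(-4)) + 10*(-12) + (-3 - 2*(-4))*(-12))) = -36216 - 201/(191 - 1407*(144 + 10*(-3 + 8) - 120 + (-3 + 8)*(-12))) = -36216 - 201/(191 - 1407*(144 + 10*5 - 120 + 5*(-12))) = -36216 - 201/(191 - 1407*(144 + 50 - 120 - 60)) = -36216 - 201/(191 - 1407*14) = -36216 - 201/(191 - 19698) = -36216 - 201/(-19507) = -36216 - 201*(-1)/19507 = -36216 - 1*(-201/19507) = -36216 + 201/19507 = -706465311/19507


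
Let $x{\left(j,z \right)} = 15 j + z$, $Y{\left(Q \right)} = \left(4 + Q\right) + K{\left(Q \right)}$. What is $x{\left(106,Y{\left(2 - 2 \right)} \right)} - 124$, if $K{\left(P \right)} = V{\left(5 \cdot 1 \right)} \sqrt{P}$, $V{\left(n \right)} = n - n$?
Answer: $1470$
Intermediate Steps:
$V{\left(n \right)} = 0$
$K{\left(P \right)} = 0$ ($K{\left(P \right)} = 0 \sqrt{P} = 0$)
$Y{\left(Q \right)} = 4 + Q$ ($Y{\left(Q \right)} = \left(4 + Q\right) + 0 = 4 + Q$)
$x{\left(j,z \right)} = z + 15 j$
$x{\left(106,Y{\left(2 - 2 \right)} \right)} - 124 = \left(\left(4 + \left(2 - 2\right)\right) + 15 \cdot 106\right) - 124 = \left(\left(4 + 0\right) + 1590\right) - 124 = \left(4 + 1590\right) - 124 = 1594 - 124 = 1470$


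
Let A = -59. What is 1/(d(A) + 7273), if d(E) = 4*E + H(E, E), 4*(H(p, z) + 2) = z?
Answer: 4/28081 ≈ 0.00014245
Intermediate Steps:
H(p, z) = -2 + z/4
d(E) = -2 + 17*E/4 (d(E) = 4*E + (-2 + E/4) = -2 + 17*E/4)
1/(d(A) + 7273) = 1/((-2 + (17/4)*(-59)) + 7273) = 1/((-2 - 1003/4) + 7273) = 1/(-1011/4 + 7273) = 1/(28081/4) = 4/28081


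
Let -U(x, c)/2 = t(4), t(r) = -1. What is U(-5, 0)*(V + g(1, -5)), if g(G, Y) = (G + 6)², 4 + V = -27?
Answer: 36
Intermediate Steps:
V = -31 (V = -4 - 27 = -31)
g(G, Y) = (6 + G)²
U(x, c) = 2 (U(x, c) = -2*(-1) = 2)
U(-5, 0)*(V + g(1, -5)) = 2*(-31 + (6 + 1)²) = 2*(-31 + 7²) = 2*(-31 + 49) = 2*18 = 36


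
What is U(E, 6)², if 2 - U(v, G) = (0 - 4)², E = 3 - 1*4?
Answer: 196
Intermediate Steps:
E = -1 (E = 3 - 4 = -1)
U(v, G) = -14 (U(v, G) = 2 - (0 - 4)² = 2 - 1*(-4)² = 2 - 1*16 = 2 - 16 = -14)
U(E, 6)² = (-14)² = 196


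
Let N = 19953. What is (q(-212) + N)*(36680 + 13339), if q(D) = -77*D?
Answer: 1814539263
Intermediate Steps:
(q(-212) + N)*(36680 + 13339) = (-77*(-212) + 19953)*(36680 + 13339) = (16324 + 19953)*50019 = 36277*50019 = 1814539263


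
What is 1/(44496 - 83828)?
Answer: -1/39332 ≈ -2.5425e-5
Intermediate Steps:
1/(44496 - 83828) = 1/(-39332) = -1/39332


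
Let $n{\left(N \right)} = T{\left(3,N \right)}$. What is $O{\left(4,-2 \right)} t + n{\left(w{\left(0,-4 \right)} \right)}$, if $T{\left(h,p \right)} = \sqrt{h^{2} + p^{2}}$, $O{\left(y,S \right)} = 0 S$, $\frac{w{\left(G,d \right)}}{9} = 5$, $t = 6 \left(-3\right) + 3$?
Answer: $3 \sqrt{226} \approx 45.1$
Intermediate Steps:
$t = -15$ ($t = -18 + 3 = -15$)
$w{\left(G,d \right)} = 45$ ($w{\left(G,d \right)} = 9 \cdot 5 = 45$)
$O{\left(y,S \right)} = 0$
$n{\left(N \right)} = \sqrt{9 + N^{2}}$ ($n{\left(N \right)} = \sqrt{3^{2} + N^{2}} = \sqrt{9 + N^{2}}$)
$O{\left(4,-2 \right)} t + n{\left(w{\left(0,-4 \right)} \right)} = 0 \left(-15\right) + \sqrt{9 + 45^{2}} = 0 + \sqrt{9 + 2025} = 0 + \sqrt{2034} = 0 + 3 \sqrt{226} = 3 \sqrt{226}$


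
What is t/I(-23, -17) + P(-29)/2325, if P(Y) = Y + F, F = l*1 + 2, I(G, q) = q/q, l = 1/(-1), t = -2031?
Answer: -4722103/2325 ≈ -2031.0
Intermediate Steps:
l = -1
I(G, q) = 1
F = 1 (F = -1*1 + 2 = -1 + 2 = 1)
P(Y) = 1 + Y (P(Y) = Y + 1 = 1 + Y)
t/I(-23, -17) + P(-29)/2325 = -2031/1 + (1 - 29)/2325 = -2031*1 - 28*1/2325 = -2031 - 28/2325 = -4722103/2325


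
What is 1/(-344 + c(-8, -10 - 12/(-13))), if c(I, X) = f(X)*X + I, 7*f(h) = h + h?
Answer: -1183/388568 ≈ -0.0030445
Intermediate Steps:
f(h) = 2*h/7 (f(h) = (h + h)/7 = (2*h)/7 = 2*h/7)
c(I, X) = I + 2*X²/7 (c(I, X) = (2*X/7)*X + I = 2*X²/7 + I = I + 2*X²/7)
1/(-344 + c(-8, -10 - 12/(-13))) = 1/(-344 + (-8 + 2*(-10 - 12/(-13))²/7)) = 1/(-344 + (-8 + 2*(-10 - 12*(-1/13))²/7)) = 1/(-344 + (-8 + 2*(-10 + 12/13)²/7)) = 1/(-344 + (-8 + 2*(-118/13)²/7)) = 1/(-344 + (-8 + (2/7)*(13924/169))) = 1/(-344 + (-8 + 27848/1183)) = 1/(-344 + 18384/1183) = 1/(-388568/1183) = -1183/388568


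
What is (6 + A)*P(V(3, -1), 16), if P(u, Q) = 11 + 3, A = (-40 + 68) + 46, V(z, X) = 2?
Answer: 1120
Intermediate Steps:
A = 74 (A = 28 + 46 = 74)
P(u, Q) = 14
(6 + A)*P(V(3, -1), 16) = (6 + 74)*14 = 80*14 = 1120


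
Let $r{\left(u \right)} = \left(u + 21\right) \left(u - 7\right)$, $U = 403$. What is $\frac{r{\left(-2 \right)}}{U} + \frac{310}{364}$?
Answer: $\frac{2411}{5642} \approx 0.42733$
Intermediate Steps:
$r{\left(u \right)} = \left(-7 + u\right) \left(21 + u\right)$ ($r{\left(u \right)} = \left(21 + u\right) \left(u - 7\right) = \left(21 + u\right) \left(-7 + u\right) = \left(-7 + u\right) \left(21 + u\right)$)
$\frac{r{\left(-2 \right)}}{U} + \frac{310}{364} = \frac{-147 + \left(-2\right)^{2} + 14 \left(-2\right)}{403} + \frac{310}{364} = \left(-147 + 4 - 28\right) \frac{1}{403} + 310 \cdot \frac{1}{364} = \left(-171\right) \frac{1}{403} + \frac{155}{182} = - \frac{171}{403} + \frac{155}{182} = \frac{2411}{5642}$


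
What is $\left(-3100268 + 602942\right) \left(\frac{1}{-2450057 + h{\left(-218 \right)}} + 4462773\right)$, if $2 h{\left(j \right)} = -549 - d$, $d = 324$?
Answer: $- \frac{4201653494964816798}{376999} \approx -1.1145 \cdot 10^{13}$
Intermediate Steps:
$h{\left(j \right)} = - \frac{873}{2}$ ($h{\left(j \right)} = \frac{-549 - 324}{2} = \frac{1}{2} \left(-873\right) = - \frac{873}{2}$)
$\left(-3100268 + 602942\right) \left(\frac{1}{-2450057 + h{\left(-218 \right)}} + 4462773\right) = \left(-3100268 + 602942\right) \left(\frac{1}{-2450057 - \frac{873}{2}} + 4462773\right) = - 2497326 \left(\frac{1}{- \frac{4900987}{2}} + 4462773\right) = - 2497326 \left(- \frac{2}{4900987} + 4462773\right) = \left(-2497326\right) \frac{21871992456949}{4900987} = - \frac{4201653494964816798}{376999}$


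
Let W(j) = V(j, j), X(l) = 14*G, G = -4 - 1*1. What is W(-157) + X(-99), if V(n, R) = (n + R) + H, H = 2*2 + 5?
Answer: -375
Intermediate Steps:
H = 9 (H = 4 + 5 = 9)
G = -5 (G = -4 - 1 = -5)
X(l) = -70 (X(l) = 14*(-5) = -70)
V(n, R) = 9 + R + n (V(n, R) = (n + R) + 9 = (R + n) + 9 = 9 + R + n)
W(j) = 9 + 2*j (W(j) = 9 + j + j = 9 + 2*j)
W(-157) + X(-99) = (9 + 2*(-157)) - 70 = (9 - 314) - 70 = -305 - 70 = -375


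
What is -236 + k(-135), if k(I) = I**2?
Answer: 17989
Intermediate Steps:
-236 + k(-135) = -236 + (-135)**2 = -236 + 18225 = 17989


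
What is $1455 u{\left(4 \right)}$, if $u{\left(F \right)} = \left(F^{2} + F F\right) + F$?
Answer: $52380$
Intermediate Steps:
$u{\left(F \right)} = F + 2 F^{2}$ ($u{\left(F \right)} = \left(F^{2} + F^{2}\right) + F = 2 F^{2} + F = F + 2 F^{2}$)
$1455 u{\left(4 \right)} = 1455 \cdot 4 \left(1 + 2 \cdot 4\right) = 1455 \cdot 4 \left(1 + 8\right) = 1455 \cdot 4 \cdot 9 = 1455 \cdot 36 = 52380$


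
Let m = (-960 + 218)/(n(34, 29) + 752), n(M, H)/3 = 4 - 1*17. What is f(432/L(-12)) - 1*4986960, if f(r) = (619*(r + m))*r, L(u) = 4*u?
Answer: -3515819691/713 ≈ -4.9310e+6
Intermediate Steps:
n(M, H) = -39 (n(M, H) = 3*(4 - 1*17) = 3*(4 - 17) = 3*(-13) = -39)
m = -742/713 (m = (-960 + 218)/(-39 + 752) = -742/713 ≈ -1.0407)
f(r) = r*(-459298/713 + 619*r) (f(r) = (619*(r - 742/713))*r = (619*(-742/713 + r))*r = (-459298/713 + 619*r)*r = r*(-459298/713 + 619*r))
f(432/L(-12)) - 1*4986960 = 619*(432/((4*(-12))))*(-742 + 713*(432/((4*(-12)))))/713 - 1*4986960 = 619*(432/(-48))*(-742 + 713*(432/(-48)))/713 - 4986960 = 619*(432*(-1/48))*(-742 + 713*(432*(-1/48)))/713 - 4986960 = (619/713)*(-9)*(-742 + 713*(-9)) - 4986960 = (619/713)*(-9)*(-742 - 6417) - 4986960 = (619/713)*(-9)*(-7159) - 4986960 = 39882789/713 - 4986960 = -3515819691/713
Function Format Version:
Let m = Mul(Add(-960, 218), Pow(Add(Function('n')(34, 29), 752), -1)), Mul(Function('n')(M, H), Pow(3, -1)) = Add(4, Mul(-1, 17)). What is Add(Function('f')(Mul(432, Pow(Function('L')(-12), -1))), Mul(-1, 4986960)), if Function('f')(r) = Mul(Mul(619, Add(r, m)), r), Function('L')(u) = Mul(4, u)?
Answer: Rational(-3515819691, 713) ≈ -4.9310e+6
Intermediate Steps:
Function('n')(M, H) = -39 (Function('n')(M, H) = Mul(3, Add(4, Mul(-1, 17))) = Mul(3, Add(4, -17)) = Mul(3, -13) = -39)
m = Rational(-742, 713) (m = Mul(Add(-960, 218), Pow(Add(-39, 752), -1)) = Mul(-742, Pow(713, -1)) = Mul(-742, Rational(1, 713)) = Rational(-742, 713) ≈ -1.0407)
Function('f')(r) = Mul(r, Add(Rational(-459298, 713), Mul(619, r))) (Function('f')(r) = Mul(Mul(619, Add(r, Rational(-742, 713))), r) = Mul(Mul(619, Add(Rational(-742, 713), r)), r) = Mul(Add(Rational(-459298, 713), Mul(619, r)), r) = Mul(r, Add(Rational(-459298, 713), Mul(619, r))))
Add(Function('f')(Mul(432, Pow(Function('L')(-12), -1))), Mul(-1, 4986960)) = Add(Mul(Rational(619, 713), Mul(432, Pow(Mul(4, -12), -1)), Add(-742, Mul(713, Mul(432, Pow(Mul(4, -12), -1))))), Mul(-1, 4986960)) = Add(Mul(Rational(619, 713), Mul(432, Pow(-48, -1)), Add(-742, Mul(713, Mul(432, Pow(-48, -1))))), -4986960) = Add(Mul(Rational(619, 713), Mul(432, Rational(-1, 48)), Add(-742, Mul(713, Mul(432, Rational(-1, 48))))), -4986960) = Add(Mul(Rational(619, 713), -9, Add(-742, Mul(713, -9))), -4986960) = Add(Mul(Rational(619, 713), -9, Add(-742, -6417)), -4986960) = Add(Mul(Rational(619, 713), -9, -7159), -4986960) = Add(Rational(39882789, 713), -4986960) = Rational(-3515819691, 713)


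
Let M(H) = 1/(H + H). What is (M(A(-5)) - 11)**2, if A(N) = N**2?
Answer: 301401/2500 ≈ 120.56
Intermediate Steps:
M(H) = 1/(2*H)
(M(A(-5)) - 11)**2 = (1/(2*((-5)**2)) - 11)**2 = ((1/2)/25 - 11)**2 = ((1/2)*(1/25) - 11)**2 = (1/50 - 11)**2 = (-549/50)**2 = 301401/2500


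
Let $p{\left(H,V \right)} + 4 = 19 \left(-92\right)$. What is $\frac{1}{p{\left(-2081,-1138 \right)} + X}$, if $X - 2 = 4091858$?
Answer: $\frac{1}{4090108} \approx 2.4449 \cdot 10^{-7}$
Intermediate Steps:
$X = 4091860$ ($X = 2 + 4091858 = 4091860$)
$p{\left(H,V \right)} = -1752$ ($p{\left(H,V \right)} = -4 + 19 \left(-92\right) = -4 - 1748 = -1752$)
$\frac{1}{p{\left(-2081,-1138 \right)} + X} = \frac{1}{-1752 + 4091860} = \frac{1}{4090108}$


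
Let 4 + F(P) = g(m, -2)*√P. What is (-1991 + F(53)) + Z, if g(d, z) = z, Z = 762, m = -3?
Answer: -1233 - 2*√53 ≈ -1247.6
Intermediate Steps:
F(P) = -4 - 2*√P
(-1991 + F(53)) + Z = (-1991 + (-4 - 2*√53)) + 762 = (-1995 - 2*√53) + 762 = -1233 - 2*√53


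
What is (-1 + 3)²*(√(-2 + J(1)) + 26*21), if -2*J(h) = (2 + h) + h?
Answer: 2184 + 8*I ≈ 2184.0 + 8.0*I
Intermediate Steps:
J(h) = -1 - h (J(h) = -((2 + h) + h)/2 = -(2 + 2*h)/2 = -1 - h)
(-1 + 3)²*(√(-2 + J(1)) + 26*21) = (-1 + 3)²*(√(-2 + (-1 - 1*1)) + 26*21) = 2²*(√(-2 + (-1 - 1)) + 546) = 4*(√(-2 - 2) + 546) = 4*(√(-4) + 546) = 4*(2*I + 546) = 4*(546 + 2*I) = 2184 + 8*I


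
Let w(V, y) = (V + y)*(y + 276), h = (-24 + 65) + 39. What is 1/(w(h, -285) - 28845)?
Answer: -1/27000 ≈ -3.7037e-5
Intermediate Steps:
h = 80 (h = 41 + 39 = 80)
w(V, y) = (276 + y)*(V + y) (w(V, y) = (V + y)*(276 + y) = (276 + y)*(V + y))
1/(w(h, -285) - 28845) = 1/(((-285)² + 276*80 + 276*(-285) + 80*(-285)) - 28845) = 1/((81225 + 22080 - 78660 - 22800) - 28845) = 1/(1845 - 28845) = 1/(-27000) = -1/27000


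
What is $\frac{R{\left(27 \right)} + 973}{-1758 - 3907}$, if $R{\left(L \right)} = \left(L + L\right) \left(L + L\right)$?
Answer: $- \frac{3889}{5665} \approx -0.6865$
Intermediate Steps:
$R{\left(L \right)} = 4 L^{2}$ ($R{\left(L \right)} = 2 L 2 L = 4 L^{2}$)
$\frac{R{\left(27 \right)} + 973}{-1758 - 3907} = \frac{4 \cdot 27^{2} + 973}{-1758 - 3907} = \frac{4 \cdot 729 + 973}{-5665} = \left(2916 + 973\right) \left(- \frac{1}{5665}\right) = 3889 \left(- \frac{1}{5665}\right) = - \frac{3889}{5665}$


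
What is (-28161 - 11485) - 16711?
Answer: -56357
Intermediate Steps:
(-28161 - 11485) - 16711 = -39646 - 16711 = -56357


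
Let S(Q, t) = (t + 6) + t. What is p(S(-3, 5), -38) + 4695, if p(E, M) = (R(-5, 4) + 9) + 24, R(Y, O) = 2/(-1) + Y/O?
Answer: 18899/4 ≈ 4724.8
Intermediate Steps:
R(Y, O) = -2 + Y/O (R(Y, O) = 2*(-1) + Y/O = -2 + Y/O)
S(Q, t) = 6 + 2*t (S(Q, t) = (6 + t) + t = 6 + 2*t)
p(E, M) = 119/4 (p(E, M) = ((-2 - 5/4) + 9) + 24 = (-13/4 + 9) + 24 = 23/4 + 24 = 119/4)
p(S(-3, 5), -38) + 4695 = 119/4 + 4695 = 18899/4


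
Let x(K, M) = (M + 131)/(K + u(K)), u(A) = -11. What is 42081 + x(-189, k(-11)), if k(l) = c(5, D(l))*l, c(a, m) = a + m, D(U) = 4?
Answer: 1052021/25 ≈ 42081.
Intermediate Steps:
k(l) = 9*l (k(l) = (5 + 4)*l = 9*l)
x(K, M) = (131 + M)/(-11 + K) (x(K, M) = (M + 131)/(K - 11) = (131 + M)/(-11 + K))
42081 + x(-189, k(-11)) = 42081 + (131 + 9*(-11))/(-11 - 189) = 42081 + (131 - 99)/(-200) = 42081 - 1/200*32 = 42081 - 4/25 = 1052021/25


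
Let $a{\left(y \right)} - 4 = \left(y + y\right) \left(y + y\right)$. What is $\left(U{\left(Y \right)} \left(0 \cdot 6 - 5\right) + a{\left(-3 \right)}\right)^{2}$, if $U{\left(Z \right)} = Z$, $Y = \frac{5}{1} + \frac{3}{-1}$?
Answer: $900$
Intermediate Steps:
$Y = 2$ ($Y = 5 \cdot 1 + 3 \left(-1\right) = 5 - 3 = 2$)
$a{\left(y \right)} = 4 + 4 y^{2}$ ($a{\left(y \right)} = 4 + \left(y + y\right) \left(y + y\right) = 4 + 2 y 2 y = 4 + 4 y^{2}$)
$\left(U{\left(Y \right)} \left(0 \cdot 6 - 5\right) + a{\left(-3 \right)}\right)^{2} = \left(2 \left(0 \cdot 6 - 5\right) + \left(4 + 4 \left(-3\right)^{2}\right)\right)^{2} = \left(2 \left(0 - 5\right) + \left(4 + 4 \cdot 9\right)\right)^{2} = \left(2 \left(-5\right) + \left(4 + 36\right)\right)^{2} = \left(-10 + 40\right)^{2} = 30^{2} = 900$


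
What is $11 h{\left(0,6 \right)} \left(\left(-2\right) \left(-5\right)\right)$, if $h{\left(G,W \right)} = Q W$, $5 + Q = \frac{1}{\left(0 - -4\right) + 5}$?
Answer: $- \frac{9680}{3} \approx -3226.7$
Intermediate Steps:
$Q = - \frac{44}{9}$ ($Q = -5 + \frac{1}{\left(0 - -4\right) + 5} = -5 + \frac{1}{\left(0 + 4\right) + 5} = -5 + \frac{1}{4 + 5} = -5 + \frac{1}{9} = - \frac{44}{9} \approx -4.8889$)
$h{\left(G,W \right)} = - \frac{44 W}{9}$
$11 h{\left(0,6 \right)} \left(\left(-2\right) \left(-5\right)\right) = 11 \left(\left(- \frac{44}{9}\right) 6\right) \left(\left(-2\right) \left(-5\right)\right) = 11 \left(- \frac{88}{3}\right) 10 = \left(- \frac{968}{3}\right) 10 = - \frac{9680}{3}$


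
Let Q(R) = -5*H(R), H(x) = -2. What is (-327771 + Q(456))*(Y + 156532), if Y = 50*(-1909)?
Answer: -20020297402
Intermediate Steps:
Y = -95450
Q(R) = 10 (Q(R) = -5*(-2) = 10)
(-327771 + Q(456))*(Y + 156532) = (-327771 + 10)*(-95450 + 156532) = -327761*61082 = -20020297402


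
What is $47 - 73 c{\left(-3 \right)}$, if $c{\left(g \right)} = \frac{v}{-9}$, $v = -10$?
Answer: $- \frac{307}{9} \approx -34.111$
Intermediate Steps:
$c{\left(g \right)} = \frac{10}{9}$ ($c{\left(g \right)} = - \frac{10}{-9} = \left(-10\right) \left(- \frac{1}{9}\right) = \frac{10}{9}$)
$47 - 73 c{\left(-3 \right)} = 47 - \frac{730}{9} = - \frac{307}{9}$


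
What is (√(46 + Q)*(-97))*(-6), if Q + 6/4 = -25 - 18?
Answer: 291*√6 ≈ 712.80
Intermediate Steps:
Q = -89/2 (Q = -3/2 + (-25 - 18) = -3/2 - 43 = -89/2 ≈ -44.500)
(√(46 + Q)*(-97))*(-6) = (√(46 - 89/2)*(-97))*(-6) = (√(3/2)*(-97))*(-6) = ((√6/2)*(-97))*(-6) = -97*√6/2*(-6) = 291*√6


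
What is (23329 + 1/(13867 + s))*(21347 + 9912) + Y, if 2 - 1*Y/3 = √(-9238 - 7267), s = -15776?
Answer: 1392121451994/1909 - 3*I*√16505 ≈ 7.2924e+8 - 385.42*I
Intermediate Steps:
Y = 6 - 3*I*√16505 (Y = 6 - 3*√(-9238 - 7267) = 6 - 3*I*√16505 ≈ 6.0 - 385.42*I)
(23329 + 1/(13867 + s))*(21347 + 9912) + Y = (23329 + 1/(13867 - 15776))*(21347 + 9912) + (6 - 3*I*√16505) = (23329 + 1/(-1909))*31259 + (6 - 3*I*√16505) = (23329 - 1/1909)*31259 + (6 - 3*I*√16505) = (44535060/1909)*31259 + (6 - 3*I*√16505) = 1392121440540/1909 + (6 - 3*I*√16505) = 1392121451994/1909 - 3*I*√16505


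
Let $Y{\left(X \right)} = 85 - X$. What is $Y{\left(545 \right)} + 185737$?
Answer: $185277$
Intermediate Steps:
$Y{\left(545 \right)} + 185737 = \left(85 - 545\right) + 185737 = -460 + 185737 = 185277$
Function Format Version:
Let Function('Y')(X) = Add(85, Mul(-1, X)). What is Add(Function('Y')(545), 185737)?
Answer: 185277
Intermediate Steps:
Add(Function('Y')(545), 185737) = Add(Add(85, Mul(-1, 545)), 185737) = Add(Add(85, -545), 185737) = Add(-460, 185737) = 185277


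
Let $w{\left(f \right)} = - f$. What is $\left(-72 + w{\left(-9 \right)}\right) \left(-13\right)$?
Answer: $819$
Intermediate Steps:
$\left(-72 + w{\left(-9 \right)}\right) \left(-13\right) = \left(-72 - -9\right) \left(-13\right) = \left(-72 + 9\right) \left(-13\right) = \left(-63\right) \left(-13\right) = 819$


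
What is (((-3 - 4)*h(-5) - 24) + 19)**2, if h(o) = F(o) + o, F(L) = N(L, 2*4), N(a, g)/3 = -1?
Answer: 2601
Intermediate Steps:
N(a, g) = -3 (N(a, g) = 3*(-1) = -3)
F(L) = -3
h(o) = -3 + o
(((-3 - 4)*h(-5) - 24) + 19)**2 = (((-3 - 4)*(-3 - 5) - 24) + 19)**2 = ((-7*(-8) - 24) + 19)**2 = ((56 - 24) + 19)**2 = (32 + 19)**2 = 51**2 = 2601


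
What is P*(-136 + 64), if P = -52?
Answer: 3744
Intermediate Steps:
P*(-136 + 64) = -52*(-136 + 64) = -52*(-72) = 3744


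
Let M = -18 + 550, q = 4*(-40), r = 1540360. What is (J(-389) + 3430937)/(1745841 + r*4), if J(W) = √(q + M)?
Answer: 3430937/7907281 + 2*√93/7907281 ≈ 0.43390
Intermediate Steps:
q = -160
M = 532
J(W) = 2*√93 (J(W) = √(-160 + 532) = √372 = 2*√93)
(J(-389) + 3430937)/(1745841 + r*4) = (2*√93 + 3430937)/(1745841 + 1540360*4) = (3430937 + 2*√93)/(1745841 + 6161440) = (3430937 + 2*√93)/7907281 = (3430937 + 2*√93)*(1/7907281) = 3430937/7907281 + 2*√93/7907281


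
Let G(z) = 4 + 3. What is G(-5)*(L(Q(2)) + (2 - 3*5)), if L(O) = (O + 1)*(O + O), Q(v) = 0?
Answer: -91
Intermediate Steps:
L(O) = 2*O*(1 + O) (L(O) = (1 + O)*(2*O) = 2*O*(1 + O))
G(z) = 7
G(-5)*(L(Q(2)) + (2 - 3*5)) = 7*(2*0*(1 + 0) + (2 - 3*5)) = 7*(2*0*1 + (2 - 15)) = 7*(0 - 13) = 7*(-13) = -91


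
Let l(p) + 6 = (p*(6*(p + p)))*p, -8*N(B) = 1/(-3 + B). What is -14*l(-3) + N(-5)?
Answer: 295681/64 ≈ 4620.0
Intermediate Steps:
N(B) = -1/(8*(-3 + B))
l(p) = -6 + 12*p**3 (l(p) = -6 + (p*(6*(p + p)))*p = -6 + (p*(6*(2*p)))*p = -6 + (p*(12*p))*p = -6 + (12*p**2)*p = -6 + 12*p**3)
-14*l(-3) + N(-5) = -14*(-6 + 12*(-3)**3) - 1/(-24 + 8*(-5)) = -14*(-6 + 12*(-27)) - 1/(-24 - 40) = -14*(-6 - 324) - 1/(-64) = -14*(-330) - 1*(-1/64) = 4620 + 1/64 = 295681/64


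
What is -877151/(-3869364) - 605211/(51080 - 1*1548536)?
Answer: 101535463435/160950064944 ≈ 0.63085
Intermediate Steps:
-877151/(-3869364) - 605211/(51080 - 1*1548536) = -877151*(-1/3869364) - 605211/(51080 - 1548536) = 877151/3869364 - 605211/(-1497456) = 877151/3869364 - 605211*(-1/1497456) = 877151/3869364 + 201737/499152 = 101535463435/160950064944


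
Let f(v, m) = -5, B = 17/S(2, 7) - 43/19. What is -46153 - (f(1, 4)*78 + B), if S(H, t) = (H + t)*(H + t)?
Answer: -70426097/1539 ≈ -45761.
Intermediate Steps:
S(H, t) = (H + t)²
B = -3160/1539 (B = 17/((2 + 7)²) - 43/19 = 17/(9²) - 43*1/19 = 17/81 - 43/19 = -3160/1539 ≈ -2.0533)
-46153 - (f(1, 4)*78 + B) = -46153 - (-5*78 - 3160/1539) = -46153 - (-390 - 3160/1539) = -46153 - 1*(-603370/1539) = -46153 + 603370/1539 = -70426097/1539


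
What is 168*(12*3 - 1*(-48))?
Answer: 14112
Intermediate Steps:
168*(12*3 - 1*(-48)) = 168*(36 + 48) = 168*84 = 14112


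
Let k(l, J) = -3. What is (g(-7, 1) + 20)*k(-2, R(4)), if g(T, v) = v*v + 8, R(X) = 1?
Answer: -87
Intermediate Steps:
g(T, v) = 8 + v² (g(T, v) = v² + 8 = 8 + v²)
(g(-7, 1) + 20)*k(-2, R(4)) = ((8 + 1²) + 20)*(-3) = ((8 + 1) + 20)*(-3) = (9 + 20)*(-3) = 29*(-3) = -87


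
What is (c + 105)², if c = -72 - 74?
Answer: 1681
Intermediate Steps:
c = -146
(c + 105)² = (-146 + 105)² = (-41)² = 1681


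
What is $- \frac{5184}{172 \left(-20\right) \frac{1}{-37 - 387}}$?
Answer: $- \frac{137376}{215} \approx -638.96$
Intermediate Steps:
$- \frac{5184}{172 \left(-20\right) \frac{1}{-37 - 387}} = - \frac{5184}{\left(-3440\right) \frac{1}{-37 - 387}} = - \frac{5184}{\left(-3440\right) \frac{1}{-424}} = - \frac{5184}{\left(-3440\right) \left(- \frac{1}{424}\right)} = - \frac{5184}{\frac{430}{53}} = \left(-5184\right) \frac{53}{430} = - \frac{137376}{215}$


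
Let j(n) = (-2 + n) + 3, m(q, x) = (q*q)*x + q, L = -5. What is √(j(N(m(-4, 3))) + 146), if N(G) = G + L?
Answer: √186 ≈ 13.638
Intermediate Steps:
m(q, x) = q + x*q² (m(q, x) = q²*x + q = x*q² + q = q + x*q²)
N(G) = -5 + G (N(G) = G - 5 = -5 + G)
j(n) = 1 + n
√(j(N(m(-4, 3))) + 146) = √((1 + (-5 - 4*(1 - 4*3))) + 146) = √((1 + (-5 - 4*(1 - 12))) + 146) = √((1 + (-5 - 4*(-11))) + 146) = √((1 + (-5 + 44)) + 146) = √((1 + 39) + 146) = √(40 + 146) = √186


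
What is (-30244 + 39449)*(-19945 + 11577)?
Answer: -77027440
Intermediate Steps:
(-30244 + 39449)*(-19945 + 11577) = 9205*(-8368) = -77027440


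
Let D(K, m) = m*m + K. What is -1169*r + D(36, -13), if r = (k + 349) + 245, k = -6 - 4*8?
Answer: -649759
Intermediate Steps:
D(K, m) = K + m² (D(K, m) = m² + K = K + m²)
k = -38 (k = -6 - 32 = -38)
r = 556 (r = (-38 + 349) + 245 = 311 + 245 = 556)
-1169*r + D(36, -13) = -1169*556 + (36 + (-13)²) = -649964 + (36 + 169) = -649964 + 205 = -649759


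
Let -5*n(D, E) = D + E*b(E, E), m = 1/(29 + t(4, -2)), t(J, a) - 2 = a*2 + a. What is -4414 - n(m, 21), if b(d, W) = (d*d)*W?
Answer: 4310276/125 ≈ 34482.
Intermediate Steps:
t(J, a) = 2 + 3*a (t(J, a) = 2 + (a*2 + a) = 2 + (2*a + a) = 2 + 3*a)
m = 1/25 (m = 1/(29 + (2 + 3*(-2))) = 1/(29 + (2 - 6)) = 1/(29 - 4) = 1/25 ≈ 0.040000)
b(d, W) = W*d**2 (b(d, W) = d**2*W = W*d**2)
n(D, E) = -D/5 - E**4/5 (n(D, E) = -(D + E*(E*E**2))/5 = -(D + E*E**3)/5 = -(D + E**4)/5 = -D/5 - E**4/5)
-4414 - n(m, 21) = -4414 - (-1/5*1/25 - 1/5*21**4) = -4414 - (-1/125 - 1/5*194481) = -4414 - (-1/125 - 194481/5) = -4414 - 1*(-4862026/125) = -4414 + 4862026/125 = 4310276/125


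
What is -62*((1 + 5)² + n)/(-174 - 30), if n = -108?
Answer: -372/17 ≈ -21.882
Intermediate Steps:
-62*((1 + 5)² + n)/(-174 - 30) = -62*((1 + 5)² - 108)/(-174 - 30) = -62*(6² - 108)/(-204) = -62*(36 - 108)*(-1)/204 = -(-4464)*(-1)/204 = -62*6/17 = -372/17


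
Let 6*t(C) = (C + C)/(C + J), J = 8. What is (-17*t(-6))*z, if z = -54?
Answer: -918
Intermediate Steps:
t(C) = C/(3*(8 + C)) (t(C) = ((C + C)/(C + 8))/6 = ((2*C)/(8 + C))/6 = (2*C/(8 + C))/6 = C/(3*(8 + C)))
(-17*t(-6))*z = -17*(-6)/(3*(8 - 6))*(-54) = -17*(-6)/(3*2)*(-54) = -17*(-1)*(-54) = 17*(-54) = -918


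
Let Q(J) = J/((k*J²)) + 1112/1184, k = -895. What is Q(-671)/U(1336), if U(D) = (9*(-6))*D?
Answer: -27825301/2137402111680 ≈ -1.3018e-5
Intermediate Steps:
U(D) = -54*D
Q(J) = 139/148 - 1/(895*J) (Q(J) = J/((-895*J²)) + 1112/1184 = J*(-1/(895*J²)) + 1112*(1/1184) = -1/(895*J) + 139/148 = 139/148 - 1/(895*J))
Q(-671)/U(1336) = ((1/132460)*(-148 + 124405*(-671))/(-671))/((-54*1336)) = ((1/132460)*(-1/671)*(-148 - 83475755))/(-72144) = ((1/132460)*(-1/671)*(-83475903))*(-1/72144) = (83475903/88880660)*(-1/72144) = -27825301/2137402111680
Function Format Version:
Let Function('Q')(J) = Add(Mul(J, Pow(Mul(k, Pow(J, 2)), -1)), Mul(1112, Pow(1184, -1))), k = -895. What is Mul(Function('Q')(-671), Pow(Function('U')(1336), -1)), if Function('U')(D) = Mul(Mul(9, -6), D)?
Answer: Rational(-27825301, 2137402111680) ≈ -1.3018e-5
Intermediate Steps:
Function('U')(D) = Mul(-54, D)
Function('Q')(J) = Add(Rational(139, 148), Mul(Rational(-1, 895), Pow(J, -1))) (Function('Q')(J) = Add(Mul(J, Pow(Mul(-895, Pow(J, 2)), -1)), Mul(1112, Pow(1184, -1))) = Add(Mul(J, Mul(Rational(-1, 895), Pow(J, -2))), Mul(1112, Rational(1, 1184))) = Add(Mul(Rational(-1, 895), Pow(J, -1)), Rational(139, 148)) = Add(Rational(139, 148), Mul(Rational(-1, 895), Pow(J, -1))))
Mul(Function('Q')(-671), Pow(Function('U')(1336), -1)) = Mul(Mul(Rational(1, 132460), Pow(-671, -1), Add(-148, Mul(124405, -671))), Pow(Mul(-54, 1336), -1)) = Mul(Mul(Rational(1, 132460), Rational(-1, 671), Add(-148, -83475755)), Pow(-72144, -1)) = Mul(Mul(Rational(1, 132460), Rational(-1, 671), -83475903), Rational(-1, 72144)) = Mul(Rational(83475903, 88880660), Rational(-1, 72144)) = Rational(-27825301, 2137402111680)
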